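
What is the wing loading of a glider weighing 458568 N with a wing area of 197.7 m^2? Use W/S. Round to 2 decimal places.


Step 1: Wing loading = W / S = 458568 / 197.7
Step 2: Wing loading = 2319.51 N/m^2

2319.51


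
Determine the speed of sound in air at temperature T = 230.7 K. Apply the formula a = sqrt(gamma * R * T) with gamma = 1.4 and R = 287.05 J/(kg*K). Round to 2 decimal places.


Step 1: gamma * R * T = 1.4 * 287.05 * 230.7 = 92711.409
Step 2: a = sqrt(92711.409) = 304.49 m/s

304.49


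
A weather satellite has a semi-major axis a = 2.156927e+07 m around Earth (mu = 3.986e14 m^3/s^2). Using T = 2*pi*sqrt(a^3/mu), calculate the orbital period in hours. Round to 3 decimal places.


Step 1: a^3 / mu = 1.003474e+22 / 3.986e14 = 2.517497e+07
Step 2: sqrt(2.517497e+07) = 5017.467 s
Step 3: T = 2*pi * 5017.467 = 31525.67 s
Step 4: T in hours = 31525.67 / 3600 = 8.757 hours

8.757


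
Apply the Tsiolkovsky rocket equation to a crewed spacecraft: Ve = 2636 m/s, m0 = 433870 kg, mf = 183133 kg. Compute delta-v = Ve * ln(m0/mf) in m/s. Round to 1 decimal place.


Step 1: Mass ratio m0/mf = 433870 / 183133 = 2.369152
Step 2: ln(2.369152) = 0.862532
Step 3: delta-v = 2636 * 0.862532 = 2273.6 m/s

2273.6


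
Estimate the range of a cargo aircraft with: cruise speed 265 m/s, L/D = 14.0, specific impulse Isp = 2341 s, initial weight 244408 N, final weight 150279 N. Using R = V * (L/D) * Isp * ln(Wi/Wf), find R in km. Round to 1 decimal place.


Step 1: Coefficient = V * (L/D) * Isp = 265 * 14.0 * 2341 = 8685110.0 m
Step 2: Wi/Wf = 244408 / 150279 = 1.626362
Step 3: ln(1.626362) = 0.486345
Step 4: R = 8685110.0 * 0.486345 = 4223963.2 m = 4224.0 km

4224.0


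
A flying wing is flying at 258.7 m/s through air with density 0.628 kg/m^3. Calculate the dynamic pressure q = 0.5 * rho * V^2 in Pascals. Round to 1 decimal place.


Step 1: V^2 = 258.7^2 = 66925.69
Step 2: q = 0.5 * 0.628 * 66925.69
Step 3: q = 21014.7 Pa

21014.7


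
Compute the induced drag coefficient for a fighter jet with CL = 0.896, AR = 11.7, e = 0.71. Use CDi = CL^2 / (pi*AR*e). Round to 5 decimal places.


Step 1: CL^2 = 0.896^2 = 0.802816
Step 2: pi * AR * e = 3.14159 * 11.7 * 0.71 = 26.09721
Step 3: CDi = 0.802816 / 26.09721 = 0.03076

0.03076


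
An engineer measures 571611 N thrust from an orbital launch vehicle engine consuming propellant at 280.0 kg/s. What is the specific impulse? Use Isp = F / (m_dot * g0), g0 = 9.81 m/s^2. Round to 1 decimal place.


Step 1: m_dot * g0 = 280.0 * 9.81 = 2746.8
Step 2: Isp = 571611 / 2746.8 = 208.1 s

208.1


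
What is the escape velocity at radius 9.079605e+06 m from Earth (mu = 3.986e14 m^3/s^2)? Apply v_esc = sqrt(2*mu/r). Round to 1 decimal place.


Step 1: 2*mu/r = 2 * 3.986e14 / 9.079605e+06 = 87801176.3728
Step 2: v_esc = sqrt(87801176.3728) = 9370.2 m/s

9370.2


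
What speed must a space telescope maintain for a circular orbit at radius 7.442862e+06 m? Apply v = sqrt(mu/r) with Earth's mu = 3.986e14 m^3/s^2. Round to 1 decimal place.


Step 1: mu / r = 3.986e14 / 7.442862e+06 = 53554667.5459
Step 2: v = sqrt(53554667.5459) = 7318.1 m/s

7318.1


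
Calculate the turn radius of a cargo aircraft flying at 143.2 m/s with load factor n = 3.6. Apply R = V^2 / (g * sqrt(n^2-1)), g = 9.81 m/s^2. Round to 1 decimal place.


Step 1: V^2 = 143.2^2 = 20506.24
Step 2: n^2 - 1 = 3.6^2 - 1 = 11.96
Step 3: sqrt(11.96) = 3.458323
Step 4: R = 20506.24 / (9.81 * 3.458323) = 604.4 m

604.4


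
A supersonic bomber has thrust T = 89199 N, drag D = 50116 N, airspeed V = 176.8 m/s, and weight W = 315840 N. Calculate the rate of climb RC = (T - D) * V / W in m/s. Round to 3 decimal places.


Step 1: Excess thrust = T - D = 89199 - 50116 = 39083 N
Step 2: Excess power = 39083 * 176.8 = 6909874.4 W
Step 3: RC = 6909874.4 / 315840 = 21.878 m/s

21.878


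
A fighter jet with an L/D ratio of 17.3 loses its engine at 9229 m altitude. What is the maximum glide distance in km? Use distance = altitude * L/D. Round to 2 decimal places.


Step 1: Glide distance = altitude * L/D = 9229 * 17.3 = 159661.7 m
Step 2: Convert to km: 159661.7 / 1000 = 159.66 km

159.66


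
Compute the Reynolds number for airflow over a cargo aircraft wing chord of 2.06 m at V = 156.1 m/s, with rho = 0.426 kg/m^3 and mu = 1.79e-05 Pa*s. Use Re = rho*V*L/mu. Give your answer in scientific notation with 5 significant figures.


Step 1: Numerator = rho * V * L = 0.426 * 156.1 * 2.06 = 136.987116
Step 2: Re = 136.987116 / 1.79e-05
Step 3: Re = 7.6529e+06

7.6529e+06


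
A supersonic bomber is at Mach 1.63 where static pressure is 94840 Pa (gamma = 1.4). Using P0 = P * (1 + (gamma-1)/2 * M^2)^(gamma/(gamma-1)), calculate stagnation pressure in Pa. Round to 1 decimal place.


Step 1: (gamma-1)/2 * M^2 = 0.2 * 2.6569 = 0.53138
Step 2: 1 + 0.53138 = 1.53138
Step 3: Exponent gamma/(gamma-1) = 3.5
Step 4: P0 = 94840 * 1.53138^3.5 = 421484.8 Pa

421484.8


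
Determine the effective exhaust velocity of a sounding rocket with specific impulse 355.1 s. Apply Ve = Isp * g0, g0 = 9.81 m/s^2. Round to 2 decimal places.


Step 1: Ve = Isp * g0 = 355.1 * 9.81
Step 2: Ve = 3483.53 m/s

3483.53


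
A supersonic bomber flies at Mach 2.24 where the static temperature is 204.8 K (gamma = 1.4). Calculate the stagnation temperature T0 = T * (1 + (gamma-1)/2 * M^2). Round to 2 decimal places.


Step 1: (gamma-1)/2 = 0.2
Step 2: M^2 = 5.0176
Step 3: 1 + 0.2 * 5.0176 = 2.00352
Step 4: T0 = 204.8 * 2.00352 = 410.32 K

410.32


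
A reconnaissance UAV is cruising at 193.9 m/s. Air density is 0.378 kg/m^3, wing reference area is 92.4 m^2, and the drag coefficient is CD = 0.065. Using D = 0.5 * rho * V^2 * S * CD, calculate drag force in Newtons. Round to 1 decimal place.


Step 1: Dynamic pressure q = 0.5 * 0.378 * 193.9^2 = 7105.8727 Pa
Step 2: Drag D = q * S * CD = 7105.8727 * 92.4 * 0.065
Step 3: D = 42677.9 N

42677.9


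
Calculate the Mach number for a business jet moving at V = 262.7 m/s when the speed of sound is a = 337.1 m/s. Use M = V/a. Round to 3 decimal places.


Step 1: M = V / a = 262.7 / 337.1
Step 2: M = 0.779

0.779


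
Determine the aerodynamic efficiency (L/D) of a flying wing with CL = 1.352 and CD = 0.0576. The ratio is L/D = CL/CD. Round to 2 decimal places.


Step 1: L/D = CL / CD = 1.352 / 0.0576
Step 2: L/D = 23.47

23.47


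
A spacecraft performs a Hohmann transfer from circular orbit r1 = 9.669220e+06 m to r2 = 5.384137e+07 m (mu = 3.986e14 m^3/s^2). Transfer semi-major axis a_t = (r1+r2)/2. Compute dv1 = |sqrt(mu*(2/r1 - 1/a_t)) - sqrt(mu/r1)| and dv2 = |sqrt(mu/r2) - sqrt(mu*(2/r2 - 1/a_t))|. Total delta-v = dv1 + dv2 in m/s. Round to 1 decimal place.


Step 1: Transfer semi-major axis a_t = (9.669220e+06 + 5.384137e+07) / 2 = 3.175530e+07 m
Step 2: v1 (circular at r1) = sqrt(mu/r1) = 6420.56 m/s
Step 3: v_t1 = sqrt(mu*(2/r1 - 1/a_t)) = 8360.32 m/s
Step 4: dv1 = |8360.32 - 6420.56| = 1939.76 m/s
Step 5: v2 (circular at r2) = 2720.89 m/s, v_t2 = 1501.41 m/s
Step 6: dv2 = |2720.89 - 1501.41| = 1219.48 m/s
Step 7: Total delta-v = 1939.76 + 1219.48 = 3159.2 m/s

3159.2


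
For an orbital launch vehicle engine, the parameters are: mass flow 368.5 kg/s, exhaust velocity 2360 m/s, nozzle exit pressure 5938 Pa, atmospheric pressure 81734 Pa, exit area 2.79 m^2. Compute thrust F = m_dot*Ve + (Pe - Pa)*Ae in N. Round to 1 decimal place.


Step 1: Momentum thrust = m_dot * Ve = 368.5 * 2360 = 869660.0 N
Step 2: Pressure thrust = (Pe - Pa) * Ae = (5938 - 81734) * 2.79 = -211470.84 N
Step 3: Total thrust F = 869660.0 + -211470.84 = 658189.2 N

658189.2


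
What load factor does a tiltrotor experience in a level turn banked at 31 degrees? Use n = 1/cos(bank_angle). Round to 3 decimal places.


Step 1: Convert 31 degrees to radians = 0.541052
Step 2: cos(31 deg) = 0.857167
Step 3: n = 1 / 0.857167 = 1.167

1.167


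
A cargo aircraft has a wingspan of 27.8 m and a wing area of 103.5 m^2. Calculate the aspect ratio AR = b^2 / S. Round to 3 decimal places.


Step 1: b^2 = 27.8^2 = 772.84
Step 2: AR = 772.84 / 103.5 = 7.467

7.467


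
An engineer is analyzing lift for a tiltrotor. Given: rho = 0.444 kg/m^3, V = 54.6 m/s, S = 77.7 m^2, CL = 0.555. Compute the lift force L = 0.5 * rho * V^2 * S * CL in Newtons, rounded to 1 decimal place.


Step 1: Calculate dynamic pressure q = 0.5 * 0.444 * 54.6^2 = 0.5 * 0.444 * 2981.16 = 661.8175 Pa
Step 2: Multiply by wing area and lift coefficient: L = 661.8175 * 77.7 * 0.555
Step 3: L = 51423.2213 * 0.555 = 28539.9 N

28539.9


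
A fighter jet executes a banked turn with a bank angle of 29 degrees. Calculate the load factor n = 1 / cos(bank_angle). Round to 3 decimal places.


Step 1: Convert 29 degrees to radians = 0.506145
Step 2: cos(29 deg) = 0.87462
Step 3: n = 1 / 0.87462 = 1.143

1.143


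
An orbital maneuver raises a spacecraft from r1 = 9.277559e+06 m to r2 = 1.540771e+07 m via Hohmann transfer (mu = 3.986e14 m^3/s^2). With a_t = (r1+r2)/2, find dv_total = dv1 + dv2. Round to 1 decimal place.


Step 1: Transfer semi-major axis a_t = (9.277559e+06 + 1.540771e+07) / 2 = 1.234263e+07 m
Step 2: v1 (circular at r1) = sqrt(mu/r1) = 6554.68 m/s
Step 3: v_t1 = sqrt(mu*(2/r1 - 1/a_t)) = 7323.47 m/s
Step 4: dv1 = |7323.47 - 6554.68| = 768.79 m/s
Step 5: v2 (circular at r2) = 5086.27 m/s, v_t2 = 4409.74 m/s
Step 6: dv2 = |5086.27 - 4409.74| = 676.54 m/s
Step 7: Total delta-v = 768.79 + 676.54 = 1445.3 m/s

1445.3


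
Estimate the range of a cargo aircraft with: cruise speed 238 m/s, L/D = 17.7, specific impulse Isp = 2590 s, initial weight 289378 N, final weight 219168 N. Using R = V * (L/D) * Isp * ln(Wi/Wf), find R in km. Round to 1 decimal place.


Step 1: Coefficient = V * (L/D) * Isp = 238 * 17.7 * 2590 = 10910634.0 m
Step 2: Wi/Wf = 289378 / 219168 = 1.320348
Step 3: ln(1.320348) = 0.277895
Step 4: R = 10910634.0 * 0.277895 = 3032013.2 m = 3032.0 km

3032.0


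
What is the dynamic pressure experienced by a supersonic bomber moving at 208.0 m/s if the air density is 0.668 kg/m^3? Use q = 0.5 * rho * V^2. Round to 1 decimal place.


Step 1: V^2 = 208.0^2 = 43264.0
Step 2: q = 0.5 * 0.668 * 43264.0
Step 3: q = 14450.2 Pa

14450.2


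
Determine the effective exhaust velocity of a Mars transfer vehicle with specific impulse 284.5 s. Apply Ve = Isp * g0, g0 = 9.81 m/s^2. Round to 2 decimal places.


Step 1: Ve = Isp * g0 = 284.5 * 9.81
Step 2: Ve = 2790.95 m/s

2790.95


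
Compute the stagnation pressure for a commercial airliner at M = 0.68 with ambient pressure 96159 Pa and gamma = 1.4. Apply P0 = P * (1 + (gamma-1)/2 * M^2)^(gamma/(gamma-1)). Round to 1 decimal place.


Step 1: (gamma-1)/2 * M^2 = 0.2 * 0.4624 = 0.09248
Step 2: 1 + 0.09248 = 1.09248
Step 3: Exponent gamma/(gamma-1) = 3.5
Step 4: P0 = 96159 * 1.09248^3.5 = 131050.0 Pa

131050.0


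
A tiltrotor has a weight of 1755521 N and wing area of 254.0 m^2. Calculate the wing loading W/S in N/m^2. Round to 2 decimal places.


Step 1: Wing loading = W / S = 1755521 / 254.0
Step 2: Wing loading = 6911.50 N/m^2

6911.50


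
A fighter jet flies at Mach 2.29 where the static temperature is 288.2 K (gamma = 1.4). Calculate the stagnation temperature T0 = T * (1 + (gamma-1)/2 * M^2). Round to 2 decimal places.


Step 1: (gamma-1)/2 = 0.2
Step 2: M^2 = 5.2441
Step 3: 1 + 0.2 * 5.2441 = 2.04882
Step 4: T0 = 288.2 * 2.04882 = 590.47 K

590.47


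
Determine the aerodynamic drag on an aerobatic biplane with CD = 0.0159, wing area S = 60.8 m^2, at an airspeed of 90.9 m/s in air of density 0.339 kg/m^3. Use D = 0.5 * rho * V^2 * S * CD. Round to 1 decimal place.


Step 1: Dynamic pressure q = 0.5 * 0.339 * 90.9^2 = 1400.5463 Pa
Step 2: Drag D = q * S * CD = 1400.5463 * 60.8 * 0.0159
Step 3: D = 1353.9 N

1353.9


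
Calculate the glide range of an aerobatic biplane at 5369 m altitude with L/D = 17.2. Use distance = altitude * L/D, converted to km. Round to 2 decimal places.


Step 1: Glide distance = altitude * L/D = 5369 * 17.2 = 92346.8 m
Step 2: Convert to km: 92346.8 / 1000 = 92.35 km

92.35


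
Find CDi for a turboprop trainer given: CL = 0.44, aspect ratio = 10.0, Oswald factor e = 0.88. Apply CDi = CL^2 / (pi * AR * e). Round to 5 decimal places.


Step 1: CL^2 = 0.44^2 = 0.1936
Step 2: pi * AR * e = 3.14159 * 10.0 * 0.88 = 27.646015
Step 3: CDi = 0.1936 / 27.646015 = 0.00700

0.00700


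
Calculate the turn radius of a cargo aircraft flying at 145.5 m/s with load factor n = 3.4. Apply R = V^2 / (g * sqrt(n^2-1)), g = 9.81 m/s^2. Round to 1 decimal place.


Step 1: V^2 = 145.5^2 = 21170.25
Step 2: n^2 - 1 = 3.4^2 - 1 = 10.56
Step 3: sqrt(10.56) = 3.249615
Step 4: R = 21170.25 / (9.81 * 3.249615) = 664.1 m

664.1


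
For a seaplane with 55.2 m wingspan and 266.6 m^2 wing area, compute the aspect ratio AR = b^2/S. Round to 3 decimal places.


Step 1: b^2 = 55.2^2 = 3047.04
Step 2: AR = 3047.04 / 266.6 = 11.429

11.429


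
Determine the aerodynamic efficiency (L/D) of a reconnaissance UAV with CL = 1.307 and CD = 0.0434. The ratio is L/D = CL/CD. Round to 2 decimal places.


Step 1: L/D = CL / CD = 1.307 / 0.0434
Step 2: L/D = 30.12

30.12


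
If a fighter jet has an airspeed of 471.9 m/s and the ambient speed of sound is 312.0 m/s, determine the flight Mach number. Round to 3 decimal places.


Step 1: M = V / a = 471.9 / 312.0
Step 2: M = 1.513

1.513


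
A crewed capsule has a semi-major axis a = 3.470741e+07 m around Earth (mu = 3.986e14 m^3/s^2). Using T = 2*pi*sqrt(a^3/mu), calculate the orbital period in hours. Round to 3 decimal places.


Step 1: a^3 / mu = 4.180870e+22 / 3.986e14 = 1.048889e+08
Step 2: sqrt(1.048889e+08) = 10241.5258 s
Step 3: T = 2*pi * 10241.5258 = 64349.4 s
Step 4: T in hours = 64349.4 / 3600 = 17.875 hours

17.875


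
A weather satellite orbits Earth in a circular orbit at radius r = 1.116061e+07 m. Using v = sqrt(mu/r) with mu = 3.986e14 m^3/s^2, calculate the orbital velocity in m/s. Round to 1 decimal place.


Step 1: mu / r = 3.986e14 / 1.116061e+07 = 35714893.72
Step 2: v = sqrt(35714893.72) = 5976.2 m/s

5976.2


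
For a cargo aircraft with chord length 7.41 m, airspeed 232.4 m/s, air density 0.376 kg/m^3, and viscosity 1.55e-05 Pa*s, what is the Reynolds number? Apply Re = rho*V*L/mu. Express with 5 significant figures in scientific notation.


Step 1: Numerator = rho * V * L = 0.376 * 232.4 * 7.41 = 647.503584
Step 2: Re = 647.503584 / 1.55e-05
Step 3: Re = 4.1774e+07

4.1774e+07


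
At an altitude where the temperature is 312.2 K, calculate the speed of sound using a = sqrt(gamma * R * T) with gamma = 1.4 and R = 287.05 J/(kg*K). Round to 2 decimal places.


Step 1: gamma * R * T = 1.4 * 287.05 * 312.2 = 125463.814
Step 2: a = sqrt(125463.814) = 354.21 m/s

354.21


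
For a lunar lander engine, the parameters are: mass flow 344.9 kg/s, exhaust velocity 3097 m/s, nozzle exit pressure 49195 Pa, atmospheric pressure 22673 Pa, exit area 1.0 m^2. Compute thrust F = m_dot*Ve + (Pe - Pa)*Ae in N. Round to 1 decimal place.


Step 1: Momentum thrust = m_dot * Ve = 344.9 * 3097 = 1068155.3 N
Step 2: Pressure thrust = (Pe - Pa) * Ae = (49195 - 22673) * 1.0 = 26522.0 N
Step 3: Total thrust F = 1068155.3 + 26522.0 = 1094677.3 N

1094677.3


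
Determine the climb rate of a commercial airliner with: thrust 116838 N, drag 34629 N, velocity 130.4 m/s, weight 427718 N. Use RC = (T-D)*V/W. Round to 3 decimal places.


Step 1: Excess thrust = T - D = 116838 - 34629 = 82209 N
Step 2: Excess power = 82209 * 130.4 = 10720053.6 W
Step 3: RC = 10720053.6 / 427718 = 25.063 m/s

25.063


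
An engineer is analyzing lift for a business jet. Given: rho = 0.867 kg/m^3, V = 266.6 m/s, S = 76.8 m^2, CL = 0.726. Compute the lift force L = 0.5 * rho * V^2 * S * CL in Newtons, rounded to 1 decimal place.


Step 1: Calculate dynamic pressure q = 0.5 * 0.867 * 266.6^2 = 0.5 * 0.867 * 71075.56 = 30811.2553 Pa
Step 2: Multiply by wing area and lift coefficient: L = 30811.2553 * 76.8 * 0.726
Step 3: L = 2366304.404 * 0.726 = 1717937.0 N

1717937.0


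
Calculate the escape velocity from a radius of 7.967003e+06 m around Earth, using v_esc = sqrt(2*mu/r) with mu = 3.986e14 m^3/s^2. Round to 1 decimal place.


Step 1: 2*mu/r = 2 * 3.986e14 / 7.967003e+06 = 100062721.2014
Step 2: v_esc = sqrt(100062721.2014) = 10003.1 m/s

10003.1


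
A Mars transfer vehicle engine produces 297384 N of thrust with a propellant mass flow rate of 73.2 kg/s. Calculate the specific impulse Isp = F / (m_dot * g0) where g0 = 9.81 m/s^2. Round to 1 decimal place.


Step 1: m_dot * g0 = 73.2 * 9.81 = 718.09
Step 2: Isp = 297384 / 718.09 = 414.1 s

414.1


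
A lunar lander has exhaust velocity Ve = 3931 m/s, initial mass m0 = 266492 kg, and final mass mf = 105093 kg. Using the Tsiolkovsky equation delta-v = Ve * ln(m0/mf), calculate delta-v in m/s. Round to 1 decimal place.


Step 1: Mass ratio m0/mf = 266492 / 105093 = 2.535773
Step 2: ln(2.535773) = 0.930499
Step 3: delta-v = 3931 * 0.930499 = 3657.8 m/s

3657.8


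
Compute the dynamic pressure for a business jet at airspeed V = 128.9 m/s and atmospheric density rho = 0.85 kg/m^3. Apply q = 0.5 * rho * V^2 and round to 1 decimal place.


Step 1: V^2 = 128.9^2 = 16615.21
Step 2: q = 0.5 * 0.85 * 16615.21
Step 3: q = 7061.5 Pa

7061.5


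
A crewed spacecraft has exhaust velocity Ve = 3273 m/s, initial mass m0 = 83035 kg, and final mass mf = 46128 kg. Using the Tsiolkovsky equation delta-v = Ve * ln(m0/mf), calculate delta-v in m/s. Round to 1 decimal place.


Step 1: Mass ratio m0/mf = 83035 / 46128 = 1.8001
Step 2: ln(1.8001) = 0.587842
Step 3: delta-v = 3273 * 0.587842 = 1924.0 m/s

1924.0


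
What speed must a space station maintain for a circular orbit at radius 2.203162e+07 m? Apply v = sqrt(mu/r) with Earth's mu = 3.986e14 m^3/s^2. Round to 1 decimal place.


Step 1: mu / r = 3.986e14 / 2.203162e+07 = 18092178.4236
Step 2: v = sqrt(18092178.4236) = 4253.5 m/s

4253.5


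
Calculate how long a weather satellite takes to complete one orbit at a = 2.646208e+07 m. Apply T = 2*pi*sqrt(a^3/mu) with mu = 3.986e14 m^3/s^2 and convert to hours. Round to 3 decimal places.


Step 1: a^3 / mu = 1.852985e+22 / 3.986e14 = 4.648733e+07
Step 2: sqrt(4.648733e+07) = 6818.1621 s
Step 3: T = 2*pi * 6818.1621 = 42839.78 s
Step 4: T in hours = 42839.78 / 3600 = 11.900 hours

11.900


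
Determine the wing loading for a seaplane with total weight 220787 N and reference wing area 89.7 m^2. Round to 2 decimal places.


Step 1: Wing loading = W / S = 220787 / 89.7
Step 2: Wing loading = 2461.39 N/m^2

2461.39


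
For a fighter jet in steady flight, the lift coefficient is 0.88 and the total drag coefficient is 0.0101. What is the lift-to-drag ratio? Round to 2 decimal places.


Step 1: L/D = CL / CD = 0.88 / 0.0101
Step 2: L/D = 87.13

87.13


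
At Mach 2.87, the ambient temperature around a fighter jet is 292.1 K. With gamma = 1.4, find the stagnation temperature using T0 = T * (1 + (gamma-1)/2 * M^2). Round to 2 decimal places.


Step 1: (gamma-1)/2 = 0.2
Step 2: M^2 = 8.2369
Step 3: 1 + 0.2 * 8.2369 = 2.64738
Step 4: T0 = 292.1 * 2.64738 = 773.30 K

773.30


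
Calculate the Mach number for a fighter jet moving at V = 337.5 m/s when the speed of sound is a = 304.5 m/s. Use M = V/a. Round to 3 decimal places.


Step 1: M = V / a = 337.5 / 304.5
Step 2: M = 1.108

1.108


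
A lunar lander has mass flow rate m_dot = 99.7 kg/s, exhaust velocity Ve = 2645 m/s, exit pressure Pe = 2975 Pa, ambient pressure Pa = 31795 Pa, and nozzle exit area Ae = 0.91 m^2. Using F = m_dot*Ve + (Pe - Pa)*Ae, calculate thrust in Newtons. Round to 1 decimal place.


Step 1: Momentum thrust = m_dot * Ve = 99.7 * 2645 = 263706.5 N
Step 2: Pressure thrust = (Pe - Pa) * Ae = (2975 - 31795) * 0.91 = -26226.20 N
Step 3: Total thrust F = 263706.5 + -26226.20 = 237480.3 N

237480.3


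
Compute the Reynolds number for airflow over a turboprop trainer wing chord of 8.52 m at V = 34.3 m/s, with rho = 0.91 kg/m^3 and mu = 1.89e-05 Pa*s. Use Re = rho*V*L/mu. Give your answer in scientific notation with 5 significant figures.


Step 1: Numerator = rho * V * L = 0.91 * 34.3 * 8.52 = 265.93476
Step 2: Re = 265.93476 / 1.89e-05
Step 3: Re = 1.4071e+07

1.4071e+07


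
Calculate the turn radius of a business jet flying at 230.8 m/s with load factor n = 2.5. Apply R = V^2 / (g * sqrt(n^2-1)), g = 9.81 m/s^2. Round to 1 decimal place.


Step 1: V^2 = 230.8^2 = 53268.64
Step 2: n^2 - 1 = 2.5^2 - 1 = 5.25
Step 3: sqrt(5.25) = 2.291288
Step 4: R = 53268.64 / (9.81 * 2.291288) = 2369.9 m

2369.9


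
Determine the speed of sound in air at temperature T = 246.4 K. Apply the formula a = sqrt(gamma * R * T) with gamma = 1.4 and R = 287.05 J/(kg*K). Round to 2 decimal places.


Step 1: gamma * R * T = 1.4 * 287.05 * 246.4 = 99020.768
Step 2: a = sqrt(99020.768) = 314.68 m/s

314.68


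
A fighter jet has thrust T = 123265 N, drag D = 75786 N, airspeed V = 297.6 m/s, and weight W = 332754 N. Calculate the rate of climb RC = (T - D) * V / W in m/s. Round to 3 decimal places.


Step 1: Excess thrust = T - D = 123265 - 75786 = 47479 N
Step 2: Excess power = 47479 * 297.6 = 14129750.4 W
Step 3: RC = 14129750.4 / 332754 = 42.463 m/s

42.463


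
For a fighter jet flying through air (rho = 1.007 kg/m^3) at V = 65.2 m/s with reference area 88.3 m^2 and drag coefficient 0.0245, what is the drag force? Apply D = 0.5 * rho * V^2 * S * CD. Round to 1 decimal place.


Step 1: Dynamic pressure q = 0.5 * 1.007 * 65.2^2 = 2140.3986 Pa
Step 2: Drag D = q * S * CD = 2140.3986 * 88.3 * 0.0245
Step 3: D = 4630.4 N

4630.4


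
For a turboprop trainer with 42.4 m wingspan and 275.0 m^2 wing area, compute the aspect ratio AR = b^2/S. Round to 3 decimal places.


Step 1: b^2 = 42.4^2 = 1797.76
Step 2: AR = 1797.76 / 275.0 = 6.537

6.537


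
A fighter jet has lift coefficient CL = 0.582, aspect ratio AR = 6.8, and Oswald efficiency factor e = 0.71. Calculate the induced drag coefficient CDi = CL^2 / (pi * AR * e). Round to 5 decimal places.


Step 1: CL^2 = 0.582^2 = 0.338724
Step 2: pi * AR * e = 3.14159 * 6.8 * 0.71 = 15.167609
Step 3: CDi = 0.338724 / 15.167609 = 0.02233

0.02233


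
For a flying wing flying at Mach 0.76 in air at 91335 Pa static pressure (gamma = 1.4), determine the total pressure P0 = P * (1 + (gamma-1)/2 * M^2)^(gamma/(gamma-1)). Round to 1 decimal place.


Step 1: (gamma-1)/2 * M^2 = 0.2 * 0.5776 = 0.11552
Step 2: 1 + 0.11552 = 1.11552
Step 3: Exponent gamma/(gamma-1) = 3.5
Step 4: P0 = 91335 * 1.11552^3.5 = 133908.5 Pa

133908.5


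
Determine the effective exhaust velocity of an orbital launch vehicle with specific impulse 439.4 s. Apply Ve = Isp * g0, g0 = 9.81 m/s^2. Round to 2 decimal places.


Step 1: Ve = Isp * g0 = 439.4 * 9.81
Step 2: Ve = 4310.51 m/s

4310.51


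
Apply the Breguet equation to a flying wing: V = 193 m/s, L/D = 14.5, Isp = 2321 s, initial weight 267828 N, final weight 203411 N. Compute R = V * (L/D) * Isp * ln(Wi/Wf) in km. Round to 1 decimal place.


Step 1: Coefficient = V * (L/D) * Isp = 193 * 14.5 * 2321 = 6495318.5 m
Step 2: Wi/Wf = 267828 / 203411 = 1.316684
Step 3: ln(1.316684) = 0.275116
Step 4: R = 6495318.5 * 0.275116 = 1786968.8 m = 1787.0 km

1787.0


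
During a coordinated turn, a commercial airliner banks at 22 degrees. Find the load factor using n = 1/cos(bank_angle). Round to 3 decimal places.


Step 1: Convert 22 degrees to radians = 0.383972
Step 2: cos(22 deg) = 0.927184
Step 3: n = 1 / 0.927184 = 1.079

1.079


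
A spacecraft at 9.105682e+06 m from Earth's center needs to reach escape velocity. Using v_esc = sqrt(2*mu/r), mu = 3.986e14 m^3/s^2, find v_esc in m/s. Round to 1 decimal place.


Step 1: 2*mu/r = 2 * 3.986e14 / 9.105682e+06 = 87549729.9379
Step 2: v_esc = sqrt(87549729.9379) = 9356.8 m/s

9356.8


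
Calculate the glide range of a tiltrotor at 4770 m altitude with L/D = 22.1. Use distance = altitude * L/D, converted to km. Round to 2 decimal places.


Step 1: Glide distance = altitude * L/D = 4770 * 22.1 = 105417.0 m
Step 2: Convert to km: 105417.0 / 1000 = 105.42 km

105.42


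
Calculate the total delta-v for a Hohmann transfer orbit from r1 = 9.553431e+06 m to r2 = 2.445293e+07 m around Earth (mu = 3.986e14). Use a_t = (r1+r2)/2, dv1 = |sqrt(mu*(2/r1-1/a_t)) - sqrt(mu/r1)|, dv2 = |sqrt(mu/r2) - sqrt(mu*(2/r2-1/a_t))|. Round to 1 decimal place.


Step 1: Transfer semi-major axis a_t = (9.553431e+06 + 2.445293e+07) / 2 = 1.700318e+07 m
Step 2: v1 (circular at r1) = sqrt(mu/r1) = 6459.35 m/s
Step 3: v_t1 = sqrt(mu*(2/r1 - 1/a_t)) = 7746.21 m/s
Step 4: dv1 = |7746.21 - 6459.35| = 1286.86 m/s
Step 5: v2 (circular at r2) = 4037.41 m/s, v_t2 = 3026.34 m/s
Step 6: dv2 = |4037.41 - 3026.34| = 1011.07 m/s
Step 7: Total delta-v = 1286.86 + 1011.07 = 2297.9 m/s

2297.9


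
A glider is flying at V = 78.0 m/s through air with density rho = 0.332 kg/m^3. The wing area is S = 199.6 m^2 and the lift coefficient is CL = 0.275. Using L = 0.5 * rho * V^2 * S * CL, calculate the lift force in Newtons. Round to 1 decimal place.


Step 1: Calculate dynamic pressure q = 0.5 * 0.332 * 78.0^2 = 0.5 * 0.332 * 6084.0 = 1009.944 Pa
Step 2: Multiply by wing area and lift coefficient: L = 1009.944 * 199.6 * 0.275
Step 3: L = 201584.8224 * 0.275 = 55435.8 N

55435.8


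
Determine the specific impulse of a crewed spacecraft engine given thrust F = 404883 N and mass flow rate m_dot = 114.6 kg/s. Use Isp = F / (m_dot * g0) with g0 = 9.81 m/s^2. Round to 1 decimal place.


Step 1: m_dot * g0 = 114.6 * 9.81 = 1124.23
Step 2: Isp = 404883 / 1124.23 = 360.1 s

360.1


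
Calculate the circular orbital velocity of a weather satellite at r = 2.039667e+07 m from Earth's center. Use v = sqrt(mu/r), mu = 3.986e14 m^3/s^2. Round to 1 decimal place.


Step 1: mu / r = 3.986e14 / 2.039667e+07 = 19542405.6966
Step 2: v = sqrt(19542405.6966) = 4420.7 m/s

4420.7


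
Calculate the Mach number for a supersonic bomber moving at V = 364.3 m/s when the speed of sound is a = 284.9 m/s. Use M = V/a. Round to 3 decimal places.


Step 1: M = V / a = 364.3 / 284.9
Step 2: M = 1.279

1.279


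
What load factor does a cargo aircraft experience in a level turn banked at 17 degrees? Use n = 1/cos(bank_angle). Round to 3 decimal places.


Step 1: Convert 17 degrees to radians = 0.296706
Step 2: cos(17 deg) = 0.956305
Step 3: n = 1 / 0.956305 = 1.046

1.046


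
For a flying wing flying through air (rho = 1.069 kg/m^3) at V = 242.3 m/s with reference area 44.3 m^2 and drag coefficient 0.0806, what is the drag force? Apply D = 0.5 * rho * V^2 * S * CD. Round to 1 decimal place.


Step 1: Dynamic pressure q = 0.5 * 1.069 * 242.3^2 = 31380.1155 Pa
Step 2: Drag D = q * S * CD = 31380.1155 * 44.3 * 0.0806
Step 3: D = 112045.2 N

112045.2


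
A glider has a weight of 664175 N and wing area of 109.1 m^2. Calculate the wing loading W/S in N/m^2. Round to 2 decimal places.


Step 1: Wing loading = W / S = 664175 / 109.1
Step 2: Wing loading = 6087.76 N/m^2

6087.76


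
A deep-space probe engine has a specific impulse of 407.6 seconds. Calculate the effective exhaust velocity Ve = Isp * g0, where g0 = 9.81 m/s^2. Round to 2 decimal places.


Step 1: Ve = Isp * g0 = 407.6 * 9.81
Step 2: Ve = 3998.56 m/s

3998.56


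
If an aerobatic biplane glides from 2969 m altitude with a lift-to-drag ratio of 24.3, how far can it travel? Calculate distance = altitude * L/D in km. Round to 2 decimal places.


Step 1: Glide distance = altitude * L/D = 2969 * 24.3 = 72146.7 m
Step 2: Convert to km: 72146.7 / 1000 = 72.15 km

72.15


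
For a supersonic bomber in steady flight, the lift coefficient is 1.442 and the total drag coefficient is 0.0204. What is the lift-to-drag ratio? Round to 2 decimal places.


Step 1: L/D = CL / CD = 1.442 / 0.0204
Step 2: L/D = 70.69

70.69


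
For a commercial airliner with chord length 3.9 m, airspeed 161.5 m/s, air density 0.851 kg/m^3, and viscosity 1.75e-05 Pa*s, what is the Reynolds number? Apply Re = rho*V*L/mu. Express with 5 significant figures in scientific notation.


Step 1: Numerator = rho * V * L = 0.851 * 161.5 * 3.9 = 536.00235
Step 2: Re = 536.00235 / 1.75e-05
Step 3: Re = 3.0629e+07

3.0629e+07


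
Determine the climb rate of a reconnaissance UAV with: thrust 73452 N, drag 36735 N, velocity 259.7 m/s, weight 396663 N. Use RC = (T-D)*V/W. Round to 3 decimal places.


Step 1: Excess thrust = T - D = 73452 - 36735 = 36717 N
Step 2: Excess power = 36717 * 259.7 = 9535404.9 W
Step 3: RC = 9535404.9 / 396663 = 24.039 m/s

24.039


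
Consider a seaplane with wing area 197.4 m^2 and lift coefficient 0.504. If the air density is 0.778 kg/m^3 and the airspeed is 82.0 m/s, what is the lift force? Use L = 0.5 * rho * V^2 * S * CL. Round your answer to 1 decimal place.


Step 1: Calculate dynamic pressure q = 0.5 * 0.778 * 82.0^2 = 0.5 * 0.778 * 6724.0 = 2615.636 Pa
Step 2: Multiply by wing area and lift coefficient: L = 2615.636 * 197.4 * 0.504
Step 3: L = 516326.5464 * 0.504 = 260228.6 N

260228.6


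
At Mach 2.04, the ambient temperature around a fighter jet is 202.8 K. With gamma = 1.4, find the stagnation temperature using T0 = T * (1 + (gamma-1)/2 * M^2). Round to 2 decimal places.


Step 1: (gamma-1)/2 = 0.2
Step 2: M^2 = 4.1616
Step 3: 1 + 0.2 * 4.1616 = 1.83232
Step 4: T0 = 202.8 * 1.83232 = 371.59 K

371.59


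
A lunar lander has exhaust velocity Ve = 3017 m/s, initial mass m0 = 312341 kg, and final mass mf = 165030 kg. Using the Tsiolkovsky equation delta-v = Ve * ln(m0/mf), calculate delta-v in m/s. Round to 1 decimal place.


Step 1: Mass ratio m0/mf = 312341 / 165030 = 1.892632
Step 2: ln(1.892632) = 0.637968
Step 3: delta-v = 3017 * 0.637968 = 1924.8 m/s

1924.8


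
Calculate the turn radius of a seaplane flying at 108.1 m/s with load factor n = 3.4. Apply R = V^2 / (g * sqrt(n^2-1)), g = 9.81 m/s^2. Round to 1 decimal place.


Step 1: V^2 = 108.1^2 = 11685.61
Step 2: n^2 - 1 = 3.4^2 - 1 = 10.56
Step 3: sqrt(10.56) = 3.249615
Step 4: R = 11685.61 / (9.81 * 3.249615) = 366.6 m

366.6


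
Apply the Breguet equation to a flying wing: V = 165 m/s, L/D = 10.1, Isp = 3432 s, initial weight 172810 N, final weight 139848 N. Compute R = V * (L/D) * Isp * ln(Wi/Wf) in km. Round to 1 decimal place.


Step 1: Coefficient = V * (L/D) * Isp = 165 * 10.1 * 3432 = 5719428.0 m
Step 2: Wi/Wf = 172810 / 139848 = 1.235699
Step 3: ln(1.235699) = 0.211637
Step 4: R = 5719428.0 * 0.211637 = 1210440.3 m = 1210.4 km

1210.4


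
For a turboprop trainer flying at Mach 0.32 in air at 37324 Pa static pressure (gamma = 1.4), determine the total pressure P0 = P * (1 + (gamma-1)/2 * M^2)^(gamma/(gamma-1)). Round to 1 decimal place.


Step 1: (gamma-1)/2 * M^2 = 0.2 * 0.1024 = 0.02048
Step 2: 1 + 0.02048 = 1.02048
Step 3: Exponent gamma/(gamma-1) = 3.5
Step 4: P0 = 37324 * 1.02048^3.5 = 40068.6 Pa

40068.6


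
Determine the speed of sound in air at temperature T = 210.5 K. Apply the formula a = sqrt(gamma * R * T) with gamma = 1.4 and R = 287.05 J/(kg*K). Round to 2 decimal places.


Step 1: gamma * R * T = 1.4 * 287.05 * 210.5 = 84593.635
Step 2: a = sqrt(84593.635) = 290.85 m/s

290.85


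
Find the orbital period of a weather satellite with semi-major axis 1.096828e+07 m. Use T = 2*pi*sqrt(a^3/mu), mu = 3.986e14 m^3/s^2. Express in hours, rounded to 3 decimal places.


Step 1: a^3 / mu = 1.319519e+21 / 3.986e14 = 3.310383e+06
Step 2: sqrt(3.310383e+06) = 1819.4459 s
Step 3: T = 2*pi * 1819.4459 = 11431.92 s
Step 4: T in hours = 11431.92 / 3600 = 3.176 hours

3.176


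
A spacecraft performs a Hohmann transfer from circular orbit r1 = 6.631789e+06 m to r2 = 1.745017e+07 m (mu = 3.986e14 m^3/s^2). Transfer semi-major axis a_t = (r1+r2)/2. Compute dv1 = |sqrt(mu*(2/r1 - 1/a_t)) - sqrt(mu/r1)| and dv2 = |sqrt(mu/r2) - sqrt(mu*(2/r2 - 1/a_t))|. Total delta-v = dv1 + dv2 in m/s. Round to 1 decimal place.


Step 1: Transfer semi-major axis a_t = (6.631789e+06 + 1.745017e+07) / 2 = 1.204098e+07 m
Step 2: v1 (circular at r1) = sqrt(mu/r1) = 7752.71 m/s
Step 3: v_t1 = sqrt(mu*(2/r1 - 1/a_t)) = 9333.02 m/s
Step 4: dv1 = |9333.02 - 7752.71| = 1580.31 m/s
Step 5: v2 (circular at r2) = 4779.35 m/s, v_t2 = 3546.94 m/s
Step 6: dv2 = |4779.35 - 3546.94| = 1232.41 m/s
Step 7: Total delta-v = 1580.31 + 1232.41 = 2812.7 m/s

2812.7


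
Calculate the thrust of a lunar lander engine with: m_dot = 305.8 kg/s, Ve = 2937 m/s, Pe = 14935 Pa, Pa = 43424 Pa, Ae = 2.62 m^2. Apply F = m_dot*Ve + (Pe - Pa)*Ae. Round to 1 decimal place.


Step 1: Momentum thrust = m_dot * Ve = 305.8 * 2937 = 898134.6 N
Step 2: Pressure thrust = (Pe - Pa) * Ae = (14935 - 43424) * 2.62 = -74641.18 N
Step 3: Total thrust F = 898134.6 + -74641.18 = 823493.4 N

823493.4


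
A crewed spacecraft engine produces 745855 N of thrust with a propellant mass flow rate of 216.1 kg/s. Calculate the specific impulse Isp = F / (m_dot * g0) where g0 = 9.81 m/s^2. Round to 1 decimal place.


Step 1: m_dot * g0 = 216.1 * 9.81 = 2119.94
Step 2: Isp = 745855 / 2119.94 = 351.8 s

351.8


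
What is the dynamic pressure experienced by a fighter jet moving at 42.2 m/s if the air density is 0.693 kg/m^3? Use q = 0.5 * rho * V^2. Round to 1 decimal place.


Step 1: V^2 = 42.2^2 = 1780.84
Step 2: q = 0.5 * 0.693 * 1780.84
Step 3: q = 617.1 Pa

617.1


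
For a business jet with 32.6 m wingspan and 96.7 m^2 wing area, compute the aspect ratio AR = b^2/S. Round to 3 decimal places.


Step 1: b^2 = 32.6^2 = 1062.76
Step 2: AR = 1062.76 / 96.7 = 10.990

10.990


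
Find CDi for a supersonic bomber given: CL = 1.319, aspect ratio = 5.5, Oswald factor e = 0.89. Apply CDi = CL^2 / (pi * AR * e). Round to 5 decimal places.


Step 1: CL^2 = 1.319^2 = 1.739761
Step 2: pi * AR * e = 3.14159 * 5.5 * 0.89 = 15.378096
Step 3: CDi = 1.739761 / 15.378096 = 0.11313

0.11313


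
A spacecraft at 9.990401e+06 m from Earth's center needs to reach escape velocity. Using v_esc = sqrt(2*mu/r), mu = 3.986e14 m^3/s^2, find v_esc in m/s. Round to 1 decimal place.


Step 1: 2*mu/r = 2 * 3.986e14 / 9.990401e+06 = 79796596.7532
Step 2: v_esc = sqrt(79796596.7532) = 8932.9 m/s

8932.9


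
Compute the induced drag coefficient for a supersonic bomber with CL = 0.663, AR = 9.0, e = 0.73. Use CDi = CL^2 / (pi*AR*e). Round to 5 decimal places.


Step 1: CL^2 = 0.663^2 = 0.439569
Step 2: pi * AR * e = 3.14159 * 9.0 * 0.73 = 20.640264
Step 3: CDi = 0.439569 / 20.640264 = 0.02130

0.02130


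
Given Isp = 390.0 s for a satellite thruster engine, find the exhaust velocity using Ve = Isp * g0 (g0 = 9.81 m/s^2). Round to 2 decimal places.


Step 1: Ve = Isp * g0 = 390.0 * 9.81
Step 2: Ve = 3825.90 m/s

3825.90


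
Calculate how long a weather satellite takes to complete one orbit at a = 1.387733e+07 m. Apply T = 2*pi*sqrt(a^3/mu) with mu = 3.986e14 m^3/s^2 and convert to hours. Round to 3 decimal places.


Step 1: a^3 / mu = 2.672500e+21 / 3.986e14 = 6.704717e+06
Step 2: sqrt(6.704717e+06) = 2589.3468 s
Step 3: T = 2*pi * 2589.3468 = 16269.35 s
Step 4: T in hours = 16269.35 / 3600 = 4.519 hours

4.519


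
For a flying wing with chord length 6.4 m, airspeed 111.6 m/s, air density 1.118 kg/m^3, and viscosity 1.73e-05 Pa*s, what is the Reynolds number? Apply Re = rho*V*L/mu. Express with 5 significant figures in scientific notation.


Step 1: Numerator = rho * V * L = 1.118 * 111.6 * 6.4 = 798.52032
Step 2: Re = 798.52032 / 1.73e-05
Step 3: Re = 4.6157e+07

4.6157e+07


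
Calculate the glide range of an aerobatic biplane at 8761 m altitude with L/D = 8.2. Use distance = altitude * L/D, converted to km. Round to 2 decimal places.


Step 1: Glide distance = altitude * L/D = 8761 * 8.2 = 71840.2 m
Step 2: Convert to km: 71840.2 / 1000 = 71.84 km

71.84


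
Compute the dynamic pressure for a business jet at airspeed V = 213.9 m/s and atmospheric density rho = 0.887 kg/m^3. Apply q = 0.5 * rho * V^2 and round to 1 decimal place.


Step 1: V^2 = 213.9^2 = 45753.21
Step 2: q = 0.5 * 0.887 * 45753.21
Step 3: q = 20291.5 Pa

20291.5


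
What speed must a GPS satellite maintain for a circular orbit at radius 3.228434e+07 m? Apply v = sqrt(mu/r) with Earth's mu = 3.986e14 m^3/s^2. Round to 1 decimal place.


Step 1: mu / r = 3.986e14 / 3.228434e+07 = 12346543.2467
Step 2: v = sqrt(12346543.2467) = 3513.8 m/s

3513.8


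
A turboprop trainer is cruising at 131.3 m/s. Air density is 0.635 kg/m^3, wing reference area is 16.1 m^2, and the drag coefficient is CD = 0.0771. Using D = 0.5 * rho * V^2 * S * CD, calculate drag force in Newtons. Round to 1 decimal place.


Step 1: Dynamic pressure q = 0.5 * 0.635 * 131.3^2 = 5473.6016 Pa
Step 2: Drag D = q * S * CD = 5473.6016 * 16.1 * 0.0771
Step 3: D = 6794.4 N

6794.4


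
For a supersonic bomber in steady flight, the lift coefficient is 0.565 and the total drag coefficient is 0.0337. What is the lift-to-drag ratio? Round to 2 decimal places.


Step 1: L/D = CL / CD = 0.565 / 0.0337
Step 2: L/D = 16.77

16.77


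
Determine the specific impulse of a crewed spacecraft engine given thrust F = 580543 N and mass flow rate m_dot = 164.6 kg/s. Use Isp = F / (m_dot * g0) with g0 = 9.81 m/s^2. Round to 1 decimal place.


Step 1: m_dot * g0 = 164.6 * 9.81 = 1614.73
Step 2: Isp = 580543 / 1614.73 = 359.5 s

359.5


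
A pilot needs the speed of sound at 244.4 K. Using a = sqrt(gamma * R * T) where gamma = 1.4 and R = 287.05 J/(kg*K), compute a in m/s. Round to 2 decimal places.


Step 1: gamma * R * T = 1.4 * 287.05 * 244.4 = 98217.028
Step 2: a = sqrt(98217.028) = 313.40 m/s

313.40


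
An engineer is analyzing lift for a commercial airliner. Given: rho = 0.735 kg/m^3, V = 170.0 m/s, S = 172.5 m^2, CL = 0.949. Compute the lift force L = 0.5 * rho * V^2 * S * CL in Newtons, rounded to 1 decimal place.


Step 1: Calculate dynamic pressure q = 0.5 * 0.735 * 170.0^2 = 0.5 * 0.735 * 28900.0 = 10620.75 Pa
Step 2: Multiply by wing area and lift coefficient: L = 10620.75 * 172.5 * 0.949
Step 3: L = 1832079.375 * 0.949 = 1738643.3 N

1738643.3


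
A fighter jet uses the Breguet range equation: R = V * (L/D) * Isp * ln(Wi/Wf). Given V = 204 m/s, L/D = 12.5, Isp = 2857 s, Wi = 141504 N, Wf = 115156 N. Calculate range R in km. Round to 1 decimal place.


Step 1: Coefficient = V * (L/D) * Isp = 204 * 12.5 * 2857 = 7285350.0 m
Step 2: Wi/Wf = 141504 / 115156 = 1.228803
Step 3: ln(1.228803) = 0.20604
Step 4: R = 7285350.0 * 0.20604 = 1501075.4 m = 1501.1 km

1501.1


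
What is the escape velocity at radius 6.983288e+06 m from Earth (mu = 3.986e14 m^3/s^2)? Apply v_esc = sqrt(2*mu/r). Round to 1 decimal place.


Step 1: 2*mu/r = 2 * 3.986e14 / 6.983288e+06 = 114158258.9749
Step 2: v_esc = sqrt(114158258.9749) = 10684.5 m/s

10684.5


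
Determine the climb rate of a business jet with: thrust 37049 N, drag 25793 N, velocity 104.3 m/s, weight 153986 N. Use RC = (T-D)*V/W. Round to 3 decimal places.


Step 1: Excess thrust = T - D = 37049 - 25793 = 11256 N
Step 2: Excess power = 11256 * 104.3 = 1174000.8 W
Step 3: RC = 1174000.8 / 153986 = 7.624 m/s

7.624


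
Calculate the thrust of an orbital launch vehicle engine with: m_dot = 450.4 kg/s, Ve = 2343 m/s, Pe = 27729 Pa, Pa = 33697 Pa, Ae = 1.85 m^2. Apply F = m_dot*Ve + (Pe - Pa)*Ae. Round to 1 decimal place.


Step 1: Momentum thrust = m_dot * Ve = 450.4 * 2343 = 1055287.2 N
Step 2: Pressure thrust = (Pe - Pa) * Ae = (27729 - 33697) * 1.85 = -11040.80 N
Step 3: Total thrust F = 1055287.2 + -11040.80 = 1044246.4 N

1044246.4


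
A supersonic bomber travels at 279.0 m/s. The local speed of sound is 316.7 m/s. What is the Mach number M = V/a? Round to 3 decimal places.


Step 1: M = V / a = 279.0 / 316.7
Step 2: M = 0.881

0.881


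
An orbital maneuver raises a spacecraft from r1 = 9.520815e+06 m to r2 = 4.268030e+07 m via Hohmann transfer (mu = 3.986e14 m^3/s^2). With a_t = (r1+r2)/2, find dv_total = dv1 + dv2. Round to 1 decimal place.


Step 1: Transfer semi-major axis a_t = (9.520815e+06 + 4.268030e+07) / 2 = 2.610056e+07 m
Step 2: v1 (circular at r1) = sqrt(mu/r1) = 6470.41 m/s
Step 3: v_t1 = sqrt(mu*(2/r1 - 1/a_t)) = 8274.09 m/s
Step 4: dv1 = |8274.09 - 6470.41| = 1803.69 m/s
Step 5: v2 (circular at r2) = 3056.01 m/s, v_t2 = 1845.73 m/s
Step 6: dv2 = |3056.01 - 1845.73| = 1210.29 m/s
Step 7: Total delta-v = 1803.69 + 1210.29 = 3014.0 m/s

3014.0
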